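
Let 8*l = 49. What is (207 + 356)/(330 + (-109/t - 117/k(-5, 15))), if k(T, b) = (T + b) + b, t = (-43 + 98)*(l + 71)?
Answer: 95527025/55194311 ≈ 1.7307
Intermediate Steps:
l = 49/8 (l = (1/8)*49 = 49/8 ≈ 6.1250)
t = 33935/8 (t = (-43 + 98)*(49/8 + 71) = 55*(617/8) = 33935/8 ≈ 4241.9)
k(T, b) = T + 2*b
(207 + 356)/(330 + (-109/t - 117/k(-5, 15))) = (207 + 356)/(330 + (-109/33935/8 - 117/(-5 + 2*15))) = 563/(330 + (-109*8/33935 - 117/(-5 + 30))) = 563/(330 + (-872/33935 - 117/25)) = 563/(330 - 798439/169675) = 563/(55194311/169675) = 563*(169675/55194311) = 95527025/55194311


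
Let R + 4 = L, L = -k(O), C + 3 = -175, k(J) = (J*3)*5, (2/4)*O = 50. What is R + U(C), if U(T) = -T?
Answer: -1326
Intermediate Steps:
O = 100 (O = 2*50 = 100)
k(J) = 15*J (k(J) = (3*J)*5 = 15*J)
C = -178 (C = -3 - 175 = -178)
L = -1500 (L = -15*100 = -1*1500 = -1500)
R = -1504 (R = -4 - 1500 = -1504)
R + U(C) = -1504 - 1*(-178) = -1504 + 178 = -1326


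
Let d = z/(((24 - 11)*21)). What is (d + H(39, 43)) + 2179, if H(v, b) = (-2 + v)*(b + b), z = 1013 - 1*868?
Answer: 1463698/273 ≈ 5361.5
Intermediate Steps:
z = 145 (z = 1013 - 868 = 145)
H(v, b) = 2*b*(-2 + v) (H(v, b) = (-2 + v)*(2*b) = 2*b*(-2 + v))
d = 145/273 (d = 145/(((24 - 11)*21)) = 145/((13*21)) = 145/273 ≈ 0.53114)
(d + H(39, 43)) + 2179 = (145/273 + 2*43*(-2 + 39)) + 2179 = (145/273 + 2*43*37) + 2179 = (145/273 + 3182) + 2179 = 868831/273 + 2179 = 1463698/273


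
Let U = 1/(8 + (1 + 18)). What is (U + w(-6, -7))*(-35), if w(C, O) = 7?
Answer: -6650/27 ≈ -246.30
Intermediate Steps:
U = 1/27 (U = 1/(8 + 19) = 1/27 ≈ 0.037037)
(U + w(-6, -7))*(-35) = (1/27 + 7)*(-35) = (190/27)*(-35) = -6650/27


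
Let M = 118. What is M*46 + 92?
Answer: 5520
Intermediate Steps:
M*46 + 92 = 118*46 + 92 = 5428 + 92 = 5520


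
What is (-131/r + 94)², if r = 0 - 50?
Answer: 23338561/2500 ≈ 9335.4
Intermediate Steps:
r = -50
(-131/r + 94)² = (-131/(-50) + 94)² = (-131*(-1/50) + 94)² = (131/50 + 94)² = (4831/50)² = 23338561/2500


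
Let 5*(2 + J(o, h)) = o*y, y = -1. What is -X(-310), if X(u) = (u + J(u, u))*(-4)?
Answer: -1000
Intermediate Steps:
J(o, h) = -2 - o/5 (J(o, h) = -2 + (o*(-1))/5 = -2 + (-o)/5 = -2 - o/5)
X(u) = 8 - 16*u/5 (X(u) = (u + (-2 - u/5))*(-4) = (-2 + 4*u/5)*(-4) = 8 - 16*u/5)
-X(-310) = -(8 - 16/5*(-310)) = -(8 + 992) = -1*1000 = -1000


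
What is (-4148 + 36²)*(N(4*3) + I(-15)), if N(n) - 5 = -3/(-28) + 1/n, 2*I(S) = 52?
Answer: -1868060/21 ≈ -88955.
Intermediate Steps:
I(S) = 26 (I(S) = (½)*52 = 26)
N(n) = 143/28 + 1/n (N(n) = 5 + (-3/(-28) + 1/n) = 5 + (-3*(-1/28) + 1/n) = 5 + (3/28 + 1/n) = 143/28 + 1/n)
(-4148 + 36²)*(N(4*3) + I(-15)) = (-4148 + 36²)*((143/28 + 1/(4*3)) + 26) = (-4148 + 1296)*((143/28 + 1/12) + 26) = -2852*((143/28 + 1/12) + 26) = -2852*(109/21 + 26) = -2852*655/21 = -1868060/21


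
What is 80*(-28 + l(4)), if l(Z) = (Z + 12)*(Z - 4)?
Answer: -2240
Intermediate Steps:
l(Z) = (-4 + Z)*(12 + Z) (l(Z) = (12 + Z)*(-4 + Z) = (-4 + Z)*(12 + Z))
80*(-28 + l(4)) = 80*(-28 + (-48 + 4² + 8*4)) = 80*(-28 + (-48 + 16 + 32)) = 80*(-28 + 0) = 80*(-28) = -2240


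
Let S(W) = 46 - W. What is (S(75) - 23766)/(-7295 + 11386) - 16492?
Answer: -67492567/4091 ≈ -16498.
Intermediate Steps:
(S(75) - 23766)/(-7295 + 11386) - 16492 = ((46 - 1*75) - 23766)/(-7295 + 11386) - 16492 = ((46 - 75) - 23766)/4091 - 16492 = (-29 - 23766)*(1/4091) - 16492 = -23795*1/4091 - 16492 = -23795/4091 - 16492 = -67492567/4091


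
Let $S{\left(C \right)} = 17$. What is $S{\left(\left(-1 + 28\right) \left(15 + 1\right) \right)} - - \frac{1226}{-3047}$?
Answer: $\frac{50573}{3047} \approx 16.598$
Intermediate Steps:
$S{\left(\left(-1 + 28\right) \left(15 + 1\right) \right)} - - \frac{1226}{-3047} = 17 - - \frac{1226}{-3047} = 17 - \left(-1226\right) \left(- \frac{1}{3047}\right) = 17 - \frac{1226}{3047} = \frac{50573}{3047}$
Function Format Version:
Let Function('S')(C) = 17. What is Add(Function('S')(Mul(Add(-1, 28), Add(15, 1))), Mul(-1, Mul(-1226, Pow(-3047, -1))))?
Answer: Rational(50573, 3047) ≈ 16.598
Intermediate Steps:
Add(Function('S')(Mul(Add(-1, 28), Add(15, 1))), Mul(-1, Mul(-1226, Pow(-3047, -1)))) = Add(17, Mul(-1, Mul(-1226, Pow(-3047, -1)))) = Add(17, Mul(-1, Mul(-1226, Rational(-1, 3047)))) = Add(17, Mul(-1, Rational(1226, 3047))) = Add(17, Rational(-1226, 3047)) = Rational(50573, 3047)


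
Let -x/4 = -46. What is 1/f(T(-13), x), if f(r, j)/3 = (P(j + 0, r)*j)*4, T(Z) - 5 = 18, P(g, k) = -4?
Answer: -1/8832 ≈ -0.00011322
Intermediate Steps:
T(Z) = 23 (T(Z) = 5 + 18 = 23)
x = 184 (x = -4*(-46) = 184)
f(r, j) = -48*j (f(r, j) = 3*(-4*j*4) = 3*(-16*j) = -48*j)
1/f(T(-13), x) = 1/(-48*184) = 1/(-8832) = -1/8832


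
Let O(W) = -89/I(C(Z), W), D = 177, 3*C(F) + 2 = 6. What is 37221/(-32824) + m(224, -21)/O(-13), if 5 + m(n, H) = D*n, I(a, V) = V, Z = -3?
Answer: 16912831147/2921336 ≈ 5789.4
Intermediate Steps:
C(F) = 4/3 (C(F) = -⅔ + (⅓)*6 = -⅔ + 2 = 4/3)
O(W) = -89/W
m(n, H) = -5 + 177*n
37221/(-32824) + m(224, -21)/O(-13) = 37221/(-32824) + (-5 + 177*224)/((-89/(-13))) = 37221*(-1/32824) + (-5 + 39648)/((-89*(-1/13))) = -37221/32824 + 39643/(89/13) = -37221/32824 + 39643*(13/89) = -37221/32824 + 515359/89 = 16912831147/2921336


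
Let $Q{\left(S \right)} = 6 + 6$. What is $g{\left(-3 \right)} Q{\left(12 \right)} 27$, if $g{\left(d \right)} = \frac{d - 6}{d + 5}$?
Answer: $-1458$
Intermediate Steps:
$g{\left(d \right)} = \frac{-6 + d}{5 + d}$
$Q{\left(S \right)} = 12$
$g{\left(-3 \right)} Q{\left(12 \right)} 27 = \frac{-6 - 3}{5 - 3} \cdot 12 \cdot 27 = \frac{1}{2} \left(-9\right) 12 \cdot 27 = \left(- \frac{9}{2}\right) 12 \cdot 27 = \left(-54\right) 27 = -1458$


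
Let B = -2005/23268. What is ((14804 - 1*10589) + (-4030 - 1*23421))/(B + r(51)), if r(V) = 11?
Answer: -540655248/253943 ≈ -2129.0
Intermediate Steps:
B = -2005/23268 (B = -2005*1/23268 = -2005/23268 ≈ -0.086170)
((14804 - 1*10589) + (-4030 - 1*23421))/(B + r(51)) = ((14804 - 1*10589) + (-4030 - 1*23421))/(-2005/23268 + 11) = ((14804 - 10589) + (-4030 - 23421))/(253943/23268) = (4215 - 27451)*(23268/253943) = -23236*23268/253943 = -540655248/253943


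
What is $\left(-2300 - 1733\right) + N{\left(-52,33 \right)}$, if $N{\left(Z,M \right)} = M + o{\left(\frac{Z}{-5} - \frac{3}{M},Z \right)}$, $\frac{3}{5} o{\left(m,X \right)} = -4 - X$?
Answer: $-3920$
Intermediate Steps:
$o{\left(m,X \right)} = - \frac{20}{3} - \frac{5 X}{3}$ ($o{\left(m,X \right)} = \frac{5 \left(-4 - X\right)}{3} = - \frac{20}{3} - \frac{5 X}{3}$)
$N{\left(Z,M \right)} = - \frac{20}{3} + M - \frac{5 Z}{3}$ ($N{\left(Z,M \right)} = M - \left(\frac{20}{3} + \frac{5 Z}{3}\right) = - \frac{20}{3} + M - \frac{5 Z}{3}$)
$\left(-2300 - 1733\right) + N{\left(-52,33 \right)} = \left(-2300 - 1733\right) - -113 = -4033 + \left(- \frac{20}{3} + 33 + \frac{260}{3}\right) = -4033 + 113 = -3920$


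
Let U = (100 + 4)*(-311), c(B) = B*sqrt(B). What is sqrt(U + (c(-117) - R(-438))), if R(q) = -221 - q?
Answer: sqrt(-32561 - 351*I*sqrt(13)) ≈ 3.506 - 180.48*I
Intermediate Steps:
c(B) = B**(3/2)
U = -32344 (U = 104*(-311) = -32344)
sqrt(U + (c(-117) - R(-438))) = sqrt(-32344 + ((-117)**(3/2) - (-221 - 1*(-438)))) = sqrt(-32344 + (-351*I*sqrt(13) - (-221 + 438))) = sqrt(-32344 + (-351*I*sqrt(13) - 1*217)) = sqrt(-32344 + (-351*I*sqrt(13) - 217)) = sqrt(-32344 + (-217 - 351*I*sqrt(13))) = sqrt(-32561 - 351*I*sqrt(13))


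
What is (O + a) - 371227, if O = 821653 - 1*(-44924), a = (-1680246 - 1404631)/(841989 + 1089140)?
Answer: 956581665273/1931129 ≈ 4.9535e+5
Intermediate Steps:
a = -3084877/1931129 ≈ -1.5974
O = 866577 (O = 821653 + 44924 = 866577)
(O + a) - 371227 = (866577 - 3084877/1931129) - 371227 = 1673468890556/1931129 - 371227 = 956581665273/1931129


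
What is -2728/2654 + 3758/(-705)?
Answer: -5948486/935535 ≈ -6.3584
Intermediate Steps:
-2728/2654 + 3758/(-705) = -2728*1/2654 + 3758*(-1/705) = -1364/1327 - 3758/705 = -5948486/935535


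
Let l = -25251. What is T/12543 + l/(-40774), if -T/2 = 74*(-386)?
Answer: 3763955/727494 ≈ 5.1739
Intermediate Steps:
T = 57128 (T = -148*(-386) = -2*(-28564) = 57128)
T/12543 + l/(-40774) = 57128/12543 - 25251/(-40774) = 57128*(1/12543) - 25251*(-1/40774) = 1544/339 + 1329/2146 = 3763955/727494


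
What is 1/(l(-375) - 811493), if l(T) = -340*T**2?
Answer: -1/48623993 ≈ -2.0566e-8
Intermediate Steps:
1/(l(-375) - 811493) = 1/(-340*(-375)**2 - 811493) = 1/(-340*140625 - 811493) = 1/(-47812500 - 811493) = 1/(-48623993) = -1/48623993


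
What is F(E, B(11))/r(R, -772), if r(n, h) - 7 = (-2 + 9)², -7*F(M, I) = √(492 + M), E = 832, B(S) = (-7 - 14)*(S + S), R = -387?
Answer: -√331/196 ≈ -0.092824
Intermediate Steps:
B(S) = -42*S
F(M, I) = -√(492 + M)/7
r(n, h) = 56 (r(n, h) = 7 + (-2 + 9)² = 7 + 7² = 7 + 49 = 56)
F(E, B(11))/r(R, -772) = -√(492 + 832)/7/56 = -2*√331/7*(1/56) = -√331/196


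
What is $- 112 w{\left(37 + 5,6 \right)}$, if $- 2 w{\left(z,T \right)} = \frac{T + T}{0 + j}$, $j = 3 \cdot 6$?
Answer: $\frac{112}{3} \approx 37.333$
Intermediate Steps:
$j = 18$
$w{\left(z,T \right)} = - \frac{T}{18}$ ($w{\left(z,T \right)} = - \frac{\left(T + T\right) \frac{1}{0 + 18}}{2} = - \frac{2 T \frac{1}{18}}{2} = - \frac{\frac{1}{9} T}{2} = - \frac{T}{18}$)
$- 112 w{\left(37 + 5,6 \right)} = - 112 \left(\left(- \frac{1}{18}\right) 6\right) = \left(-112\right) \left(- \frac{1}{3}\right) = \frac{112}{3}$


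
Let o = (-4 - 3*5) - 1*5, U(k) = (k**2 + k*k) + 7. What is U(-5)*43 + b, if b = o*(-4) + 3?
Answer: 2550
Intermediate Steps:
U(k) = 7 + 2*k**2 (U(k) = (k**2 + k**2) + 7 = 2*k**2 + 7 = 7 + 2*k**2)
o = -24 (o = (-4 - 15) - 5 = -19 - 5 = -24)
b = 99 (b = -24*(-4) + 3 = 96 + 3 = 99)
U(-5)*43 + b = (7 + 2*(-5)**2)*43 + 99 = (7 + 2*25)*43 + 99 = (7 + 50)*43 + 99 = 57*43 + 99 = 2451 + 99 = 2550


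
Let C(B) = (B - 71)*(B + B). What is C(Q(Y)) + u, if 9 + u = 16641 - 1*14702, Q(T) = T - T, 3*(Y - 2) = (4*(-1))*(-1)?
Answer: 1930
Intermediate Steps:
Y = 10/3 (Y = 2 + ((4*(-1))*(-1))/3 = 2 + (-4*(-1))/3 = 2 + (1/3)*4 = 2 + 4/3 = 10/3 ≈ 3.3333)
Q(T) = 0
u = 1930 (u = -9 + (16641 - 1*14702) = -9 + (16641 - 14702) = -9 + 1939 = 1930)
C(B) = 2*B*(-71 + B) (C(B) = (-71 + B)*(2*B) = 2*B*(-71 + B))
C(Q(Y)) + u = 2*0*(-71 + 0) + 1930 = 2*0*(-71) + 1930 = 0 + 1930 = 1930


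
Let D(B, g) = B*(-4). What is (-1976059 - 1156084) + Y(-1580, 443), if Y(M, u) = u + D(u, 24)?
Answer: -3133472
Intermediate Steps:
D(B, g) = -4*B
Y(M, u) = -3*u (Y(M, u) = u - 4*u = -3*u)
(-1976059 - 1156084) + Y(-1580, 443) = (-1976059 - 1156084) - 3*443 = -3132143 - 1329 = -3133472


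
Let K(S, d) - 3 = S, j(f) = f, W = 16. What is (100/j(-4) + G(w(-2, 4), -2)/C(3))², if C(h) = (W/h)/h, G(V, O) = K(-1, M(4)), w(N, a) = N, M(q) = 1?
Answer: 36481/64 ≈ 570.02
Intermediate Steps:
K(S, d) = 3 + S
G(V, O) = 2 (G(V, O) = 3 - 1 = 2)
C(h) = 16/h² (C(h) = (16/h)/h = 16/h²)
(100/j(-4) + G(w(-2, 4), -2)/C(3))² = (100/(-4) + 2/((16/3²)))² = (100*(-¼) + 2/((16*(⅑))))² = (-25 + 2/(16/9))² = (-25 + 2*(9/16))² = (-25 + 9/8)² = (-191/8)² = 36481/64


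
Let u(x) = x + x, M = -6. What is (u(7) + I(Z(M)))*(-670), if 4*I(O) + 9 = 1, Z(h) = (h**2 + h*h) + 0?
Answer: -8040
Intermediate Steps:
Z(h) = 2*h**2 (Z(h) = (h**2 + h**2) + 0 = 2*h**2 + 0 = 2*h**2)
I(O) = -2 (I(O) = -9/4 + (1/4)*1 = -9/4 + 1/4 = -2)
u(x) = 2*x
(u(7) + I(Z(M)))*(-670) = (2*7 - 2)*(-670) = (14 - 2)*(-670) = 12*(-670) = -8040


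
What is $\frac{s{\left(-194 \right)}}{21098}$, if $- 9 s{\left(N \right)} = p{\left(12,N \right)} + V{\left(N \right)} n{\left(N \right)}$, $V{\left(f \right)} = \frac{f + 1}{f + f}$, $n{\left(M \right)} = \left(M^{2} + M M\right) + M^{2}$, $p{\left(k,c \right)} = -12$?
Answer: $- \frac{6239}{21098} \approx -0.29572$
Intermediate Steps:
$n{\left(M \right)} = 3 M^{2}$ ($n{\left(M \right)} = \left(M^{2} + M^{2}\right) + M^{2} = 2 M^{2} + M^{2} = 3 M^{2}$)
$V{\left(f \right)} = \frac{1 + f}{2 f}$
$s{\left(N \right)} = \frac{4}{3} - \frac{N \left(1 + N\right)}{6}$ ($s{\left(N \right)} = - \frac{-12 + \frac{1 + N}{2 N} 3 N^{2}}{9} = - \frac{-12 + \frac{3 N \left(1 + N\right)}{2}}{9} = \frac{4}{3} - \frac{N \left(1 + N\right)}{6}$)
$\frac{s{\left(-194 \right)}}{21098} = \frac{\frac{4}{3} - - \frac{97 \left(1 - 194\right)}{3}}{21098} = \left(\frac{4}{3} - \left(- \frac{97}{3}\right) \left(-193\right)\right) \frac{1}{21098} = \left(\frac{4}{3} - \frac{18721}{3}\right) \frac{1}{21098} = \left(-6239\right) \frac{1}{21098} = - \frac{6239}{21098}$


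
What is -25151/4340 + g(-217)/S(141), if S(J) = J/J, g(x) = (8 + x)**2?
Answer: 27078627/620 ≈ 43675.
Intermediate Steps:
S(J) = 1
-25151/4340 + g(-217)/S(141) = -25151/4340 + (8 - 217)**2/1 = -25151*1/4340 + (-209)**2*1 = -3593/620 + 43681*1 = -3593/620 + 43681 = 27078627/620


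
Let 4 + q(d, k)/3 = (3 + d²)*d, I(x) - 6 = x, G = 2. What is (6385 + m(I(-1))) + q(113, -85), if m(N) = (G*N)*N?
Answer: 4336131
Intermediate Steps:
I(x) = 6 + x
m(N) = 2*N² (m(N) = (2*N)*N = 2*N²)
q(d, k) = -12 + 3*d*(3 + d²) (q(d, k) = -12 + 3*((3 + d²)*d) = -12 + 3*(d*(3 + d²)) = -12 + 3*d*(3 + d²))
(6385 + m(I(-1))) + q(113, -85) = (6385 + 2*(6 - 1)²) + (-12 + 3*113³ + 9*113) = (6385 + 2*5²) + (-12 + 3*1442897 + 1017) = (6385 + 2*25) + (-12 + 4328691 + 1017) = (6385 + 50) + 4329696 = 6435 + 4329696 = 4336131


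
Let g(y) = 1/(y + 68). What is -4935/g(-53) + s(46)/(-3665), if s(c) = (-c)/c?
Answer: -271301624/3665 ≈ -74025.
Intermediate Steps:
g(y) = 1/(68 + y)
s(c) = -1
-4935/g(-53) + s(46)/(-3665) = -4935/(1/(68 - 53)) - 1/(-3665) = -4935/(1/15) - 1*(-1/3665) = -4935/1/15 + 1/3665 = -4935*15 + 1/3665 = -74025 + 1/3665 = -271301624/3665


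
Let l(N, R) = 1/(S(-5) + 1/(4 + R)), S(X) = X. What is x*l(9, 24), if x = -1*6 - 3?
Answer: 252/139 ≈ 1.8130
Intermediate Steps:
l(N, R) = 1/(-5 + 1/(4 + R))
x = -9 (x = -6 - 3 = -9)
x*l(9, 24) = -9*(4 + 24)/(-19 - 5*24) = -9*28/(-19 - 120) = -9*28/(-139) = -(-9)*28/139 = -9*(-28/139) = 252/139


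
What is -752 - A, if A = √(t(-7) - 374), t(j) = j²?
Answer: -752 - 5*I*√13 ≈ -752.0 - 18.028*I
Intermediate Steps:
A = 5*I*√13 (A = √((-7)² - 374) = √(49 - 374) = √(-325) = 5*I*√13 ≈ 18.028*I)
-752 - A = -752 - 5*I*√13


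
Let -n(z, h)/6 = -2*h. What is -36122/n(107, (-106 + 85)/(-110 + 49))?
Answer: -1101721/126 ≈ -8743.8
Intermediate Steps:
n(z, h) = 12*h (n(z, h) = -(-12)*h = 12*h)
-36122/n(107, (-106 + 85)/(-110 + 49)) = -36122*(-110 + 49)/(12*(-106 + 85)) = -36122/(12*(-21/(-61))) = -36122/(12*(-21*(-1/61))) = -36122/(12*(21/61)) = -36122/252/61 = -36122*61/252 = -1101721/126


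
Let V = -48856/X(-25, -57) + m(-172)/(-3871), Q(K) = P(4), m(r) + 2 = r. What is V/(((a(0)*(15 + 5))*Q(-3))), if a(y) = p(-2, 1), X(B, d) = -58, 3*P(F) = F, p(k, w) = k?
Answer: -141848751/8980720 ≈ -15.795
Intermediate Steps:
P(F) = F/3
m(r) = -2 + r
Q(K) = 4/3 (Q(K) = (1/3)*4 = 4/3)
V = 94565834/112259 (V = -48856/(-58) + (-2 - 172)/(-3871) = -48856*(-1/58) - 174*(-1/3871) = 24428/29 + 174/3871 = 94565834/112259 ≈ 842.39)
a(y) = -2
V/(((a(0)*(15 + 5))*Q(-3))) = 94565834/(112259*((-2*(15 + 5)*(4/3)))) = 94565834/(112259*((-2*20*(4/3)))) = 94565834/(112259*((-40*4/3))) = 94565834/(112259*(-160/3)) = (94565834/112259)*(-3/160) = -141848751/8980720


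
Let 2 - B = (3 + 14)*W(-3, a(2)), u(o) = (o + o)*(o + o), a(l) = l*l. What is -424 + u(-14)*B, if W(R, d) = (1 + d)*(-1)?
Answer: 67784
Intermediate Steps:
a(l) = l²
W(R, d) = -1 - d
u(o) = 4*o² (u(o) = (2*o)*(2*o) = 4*o²)
B = 87 (B = 2 - (3 + 14)*(-1 - 1*2²) = 2 - 17*(-1 - 1*4) = 2 - 17*(-1 - 4) = 2 - 17*(-5) = 2 - 1*(-85) = 2 + 85 = 87)
-424 + u(-14)*B = -424 + (4*(-14)²)*87 = -424 + (4*196)*87 = -424 + 784*87 = -424 + 68208 = 67784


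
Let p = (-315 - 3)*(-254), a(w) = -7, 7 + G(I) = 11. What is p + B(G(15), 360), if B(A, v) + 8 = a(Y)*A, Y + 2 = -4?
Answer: 80736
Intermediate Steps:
Y = -6 (Y = -2 - 4 = -6)
G(I) = 4 (G(I) = -7 + 11 = 4)
B(A, v) = -8 - 7*A
p = 80772 (p = -318*(-254) = 80772)
p + B(G(15), 360) = 80772 + (-8 - 7*4) = 80772 + (-8 - 28) = 80772 - 36 = 80736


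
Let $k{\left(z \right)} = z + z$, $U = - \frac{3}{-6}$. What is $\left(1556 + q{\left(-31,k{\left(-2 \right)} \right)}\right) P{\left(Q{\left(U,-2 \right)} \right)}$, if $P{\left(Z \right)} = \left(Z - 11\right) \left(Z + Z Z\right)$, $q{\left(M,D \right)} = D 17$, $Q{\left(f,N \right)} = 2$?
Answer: $-80352$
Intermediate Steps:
$U = \frac{1}{2}$ ($U = \left(-3\right) \left(- \frac{1}{6}\right) = \frac{1}{2} \approx 0.5$)
$k{\left(z \right)} = 2 z$
$q{\left(M,D \right)} = 17 D$
$P{\left(Z \right)} = \left(-11 + Z\right) \left(Z + Z^{2}\right)$
$\left(1556 + q{\left(-31,k{\left(-2 \right)} \right)}\right) P{\left(Q{\left(U,-2 \right)} \right)} = \left(1556 + 17 \cdot 2 \left(-2\right)\right) 2 \left(-11 + 2^{2} - 20\right) = \left(1556 + 17 \left(-4\right)\right) 2 \left(-11 + 4 - 20\right) = \left(1556 - 68\right) 2 \left(-27\right) = 1488 \left(-54\right) = -80352$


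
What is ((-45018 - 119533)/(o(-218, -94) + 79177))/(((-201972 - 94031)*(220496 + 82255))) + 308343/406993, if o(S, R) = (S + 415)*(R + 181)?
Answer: 45108898147078177073/59540854772483271396 ≈ 0.75761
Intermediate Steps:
o(S, R) = (181 + R)*(415 + S) (o(S, R) = (415 + S)*(181 + R) = (181 + R)*(415 + S))
((-45018 - 119533)/(o(-218, -94) + 79177))/(((-201972 - 94031)*(220496 + 82255))) + 308343/406993 = ((-45018 - 119533)/((75115 + 181*(-218) + 415*(-94) - 94*(-218)) + 79177))/(((-201972 - 94031)*(220496 + 82255))) + 308343/406993 = (-164551/((75115 - 39458 - 39010 + 20492) + 79177))/((-296003*302751)) + 308343*(1/406993) = -164551/(17139 + 79177)/(-89615204253) + 308343/406993 = -164551/96316*(-1/89615204253) + 308343/406993 = 2789/146294542590372 + 308343/406993 = 45108898147078177073/59540854772483271396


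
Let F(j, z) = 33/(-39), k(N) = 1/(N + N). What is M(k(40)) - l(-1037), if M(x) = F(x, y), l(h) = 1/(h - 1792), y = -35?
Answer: -31106/36777 ≈ -0.84580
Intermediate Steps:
k(N) = 1/(2*N)
F(j, z) = -11/13 (F(j, z) = 33*(-1/39) = -11/13)
l(h) = 1/(-1792 + h)
M(x) = -11/13
M(k(40)) - l(-1037) = -11/13 - 1/(-1792 - 1037) = -11/13 - 1/(-2829) = -11/13 - 1*(-1/2829) = -11/13 + 1/2829 = -31106/36777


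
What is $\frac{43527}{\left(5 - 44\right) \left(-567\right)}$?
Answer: $\frac{14509}{7371} \approx 1.9684$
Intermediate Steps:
$\frac{43527}{\left(5 - 44\right) \left(-567\right)} = \frac{43527}{\left(-39\right) \left(-567\right)} = \frac{43527}{22113} = 43527 \cdot \frac{1}{22113} = \frac{14509}{7371}$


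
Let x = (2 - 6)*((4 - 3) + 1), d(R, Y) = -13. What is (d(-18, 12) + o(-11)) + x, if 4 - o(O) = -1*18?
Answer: 1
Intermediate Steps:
o(O) = 22 (o(O) = 4 - (-1)*18 = 4 - 1*(-18) = 4 + 18 = 22)
x = -8 (x = -4*(1 + 1) = -4*2 = -8)
(d(-18, 12) + o(-11)) + x = (-13 + 22) - 8 = 9 - 8 = 1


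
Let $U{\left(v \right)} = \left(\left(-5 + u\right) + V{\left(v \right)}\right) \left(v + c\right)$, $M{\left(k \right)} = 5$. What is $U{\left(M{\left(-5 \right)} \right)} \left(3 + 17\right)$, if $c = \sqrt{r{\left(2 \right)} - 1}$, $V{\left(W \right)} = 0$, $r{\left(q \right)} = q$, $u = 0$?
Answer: $-600$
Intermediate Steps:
$c = 1$ ($c = \sqrt{2 - 1} = \sqrt{1} = 1$)
$U{\left(v \right)} = -5 - 5 v$ ($U{\left(v \right)} = \left(\left(-5 + 0\right) + 0\right) \left(v + 1\right) = \left(-5 + 0\right) \left(1 + v\right) = - 5 \left(1 + v\right) = -5 - 5 v$)
$U{\left(M{\left(-5 \right)} \right)} \left(3 + 17\right) = \left(-5 - 25\right) \left(3 + 17\right) = \left(-5 - 25\right) 20 = \left(-30\right) 20 = -600$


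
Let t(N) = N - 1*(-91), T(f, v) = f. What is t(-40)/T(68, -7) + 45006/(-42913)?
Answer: -3945/13204 ≈ -0.29877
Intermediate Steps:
t(N) = 91 + N (t(N) = N + 91 = 91 + N)
t(-40)/T(68, -7) + 45006/(-42913) = (91 - 40)/68 + 45006/(-42913) = 51*(1/68) + 45006*(-1/42913) = ¾ - 3462/3301 = -3945/13204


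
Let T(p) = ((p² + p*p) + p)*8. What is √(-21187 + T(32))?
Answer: I*√4547 ≈ 67.431*I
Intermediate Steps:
T(p) = 8*p + 16*p² (T(p) = ((p² + p²) + p)*8 = (2*p² + p)*8 = (p + 2*p²)*8 = 8*p + 16*p²)
√(-21187 + T(32)) = √(-21187 + 8*32*(1 + 2*32)) = √(-21187 + 8*32*(1 + 64)) = √(-21187 + 8*32*65) = √(-21187 + 16640) = √(-4547) = I*√4547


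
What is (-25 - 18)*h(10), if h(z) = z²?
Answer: -4300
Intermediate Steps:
(-25 - 18)*h(10) = (-25 - 18)*10² = -43*100 = -4300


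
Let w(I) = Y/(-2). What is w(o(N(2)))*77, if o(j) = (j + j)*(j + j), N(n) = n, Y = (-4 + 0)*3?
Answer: 462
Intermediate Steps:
Y = -12 (Y = -4*3 = -12)
o(j) = 4*j² (o(j) = (2*j)*(2*j) = 4*j²)
w(I) = 6 (w(I) = -12/(-2) = -12*(-½) = 6)
w(o(N(2)))*77 = 6*77 = 462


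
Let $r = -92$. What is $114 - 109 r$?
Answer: $10142$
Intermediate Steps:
$114 - 109 r = 114 - -10028 = 114 + 10028 = 10142$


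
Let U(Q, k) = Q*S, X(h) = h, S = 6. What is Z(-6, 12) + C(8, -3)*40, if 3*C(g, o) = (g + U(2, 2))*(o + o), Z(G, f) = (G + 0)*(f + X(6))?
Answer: -1708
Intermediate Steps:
U(Q, k) = 6*Q (U(Q, k) = Q*6 = 6*Q)
Z(G, f) = G*(6 + f) (Z(G, f) = (G + 0)*(f + 6) = G*(6 + f))
C(g, o) = 2*o*(12 + g)/3 (C(g, o) = ((g + 6*2)*(o + o))/3 = ((g + 12)*(2*o))/3 = ((12 + g)*(2*o))/3 = (2*o*(12 + g))/3 = 2*o*(12 + g)/3)
Z(-6, 12) + C(8, -3)*40 = -6*(6 + 12) + ((2/3)*(-3)*(12 + 8))*40 = -6*18 + ((2/3)*(-3)*20)*40 = -108 - 40*40 = -108 - 1600 = -1708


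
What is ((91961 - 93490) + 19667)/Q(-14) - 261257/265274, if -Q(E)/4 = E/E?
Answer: -601573105/132637 ≈ -4535.5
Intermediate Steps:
Q(E) = -4 (Q(E) = -4*E/E = -4*1 = -4)
((91961 - 93490) + 19667)/Q(-14) - 261257/265274 = ((91961 - 93490) + 19667)/(-4) - 261257/265274 = (-1529 + 19667)*(-¼) - 261257*1/265274 = 18138*(-¼) - 261257/265274 = -9069/2 - 261257/265274 = -601573105/132637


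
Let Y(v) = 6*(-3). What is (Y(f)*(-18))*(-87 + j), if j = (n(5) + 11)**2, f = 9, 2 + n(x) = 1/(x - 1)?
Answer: -1863/4 ≈ -465.75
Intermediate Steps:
n(x) = -2 + 1/(-1 + x) (n(x) = -2 + 1/(x - 1) = -2 + 1/(-1 + x))
j = 1369/16 (j = ((3 - 2*5)/(-1 + 5) + 11)**2 = ((3 - 10)/4 + 11)**2 = ((1/4)*(-7) + 11)**2 = (-7/4 + 11)**2 = (37/4)**2 = 1369/16 ≈ 85.563)
Y(v) = -18
(Y(f)*(-18))*(-87 + j) = (-18*(-18))*(-87 + 1369/16) = 324*(-23/16) = -1863/4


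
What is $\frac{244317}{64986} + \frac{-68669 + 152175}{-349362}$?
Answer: $\frac{13321392473}{3783939822} \approx 3.5205$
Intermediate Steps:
$\frac{244317}{64986} + \frac{-68669 + 152175}{-349362} = 244317 \cdot \frac{1}{64986} + 83506 \left(- \frac{1}{349362}\right) = \frac{81439}{21662} - \frac{41753}{174681} = \frac{13321392473}{3783939822}$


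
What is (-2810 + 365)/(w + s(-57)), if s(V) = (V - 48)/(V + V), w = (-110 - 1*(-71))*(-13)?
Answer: -92910/19301 ≈ -4.8137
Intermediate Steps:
w = 507 (w = (-110 + 71)*(-13) = -39*(-13) = 507)
s(V) = (-48 + V)/(2*V) (s(V) = (-48 + V)/((2*V)) = (-48 + V)*(1/(2*V)) = (-48 + V)/(2*V))
(-2810 + 365)/(w + s(-57)) = (-2810 + 365)/(507 + (1/2)*(-48 - 57)/(-57)) = -2445/(507 + (1/2)*(-1/57)*(-105)) = -2445/(507 + 35/38) = -2445/19301/38 = -2445*38/19301 = -92910/19301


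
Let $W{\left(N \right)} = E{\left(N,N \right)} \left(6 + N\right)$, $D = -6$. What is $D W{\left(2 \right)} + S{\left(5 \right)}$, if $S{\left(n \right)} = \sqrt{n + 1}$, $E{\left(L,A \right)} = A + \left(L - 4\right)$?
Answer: $\sqrt{6} \approx 2.4495$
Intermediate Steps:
$E{\left(L,A \right)} = -4 + A + L$ ($E{\left(L,A \right)} = A + \left(L - 4\right) = A + \left(-4 + L\right) = -4 + A + L$)
$S{\left(n \right)} = \sqrt{1 + n}$
$W{\left(N \right)} = \left(-4 + 2 N\right) \left(6 + N\right)$ ($W{\left(N \right)} = \left(-4 + N + N\right) \left(6 + N\right) = \left(-4 + 2 N\right) \left(6 + N\right)$)
$D W{\left(2 \right)} + S{\left(5 \right)} = - 6 \cdot 2 \left(-2 + 2\right) \left(6 + 2\right) + \sqrt{1 + 5} = - 6 \cdot 2 \cdot 0 \cdot 8 + \sqrt{6} = \left(-6\right) 0 + \sqrt{6} = 0 + \sqrt{6} = \sqrt{6}$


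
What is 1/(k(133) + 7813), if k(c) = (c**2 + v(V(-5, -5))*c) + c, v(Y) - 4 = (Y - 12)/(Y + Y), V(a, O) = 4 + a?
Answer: 2/54063 ≈ 3.6994e-5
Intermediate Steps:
v(Y) = 4 + (-12 + Y)/(2*Y) (v(Y) = 4 + (Y - 12)/(Y + Y) = 4 + (-12 + Y)/((2*Y)) = 4 + (-12 + Y)*(1/(2*Y)) = 4 + (-12 + Y)/(2*Y))
k(c) = c**2 + 23*c/2 (k(c) = (c**2 + (9/2 - 6/(4 - 5))*c) + c = (c**2 + (9/2 - 6/(-1))*c) + c = (c**2 + (9/2 - 6*(-1))*c) + c = (c**2 + (9/2 + 6)*c) + c = (c**2 + 21*c/2) + c = c**2 + 23*c/2)
1/(k(133) + 7813) = 1/((1/2)*133*(23 + 2*133) + 7813) = 1/((1/2)*133*(23 + 266) + 7813) = 1/((1/2)*133*289 + 7813) = 1/(38437/2 + 7813) = 1/(54063/2) = 2/54063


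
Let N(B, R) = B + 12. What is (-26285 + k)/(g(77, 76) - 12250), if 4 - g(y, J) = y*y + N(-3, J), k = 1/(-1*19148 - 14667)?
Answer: 222206819/153722990 ≈ 1.4455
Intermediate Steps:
N(B, R) = 12 + B
k = -1/33815 (k = 1/(-19148 - 14667) = 1/(-33815) = -1/33815 ≈ -2.9573e-5)
g(y, J) = -5 - y**2 (g(y, J) = 4 - (y*y + (12 - 3)) = 4 - (y**2 + 9) = 4 - (9 + y**2) = 4 + (-9 - y**2) = -5 - y**2)
(-26285 + k)/(g(77, 76) - 12250) = (-26285 - 1/33815)/((-5 - 1*77**2) - 12250) = -888827276/(33815*((-5 - 1*5929) - 12250)) = -888827276/(33815*((-5 - 5929) - 12250)) = -888827276/(33815*(-5934 - 12250)) = -888827276/33815/(-18184) = -888827276/33815*(-1/18184) = 222206819/153722990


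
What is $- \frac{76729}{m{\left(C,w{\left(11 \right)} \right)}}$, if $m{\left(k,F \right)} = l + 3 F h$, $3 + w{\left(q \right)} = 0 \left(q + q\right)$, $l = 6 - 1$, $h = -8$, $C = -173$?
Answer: $- \frac{76729}{77} \approx -996.48$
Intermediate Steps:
$l = 5$
$w{\left(q \right)} = -3$ ($w{\left(q \right)} = -3 + 0 \left(q + q\right) = -3 + 0 \cdot 2 q = -3 + 0 = -3$)
$m{\left(k,F \right)} = 5 - 24 F$ ($m{\left(k,F \right)} = 5 + 3 F \left(-8\right) = 5 - 24 F$)
$- \frac{76729}{m{\left(C,w{\left(11 \right)} \right)}} = - \frac{76729}{5 - -72} = - \frac{76729}{5 + 72} = - \frac{76729}{77}$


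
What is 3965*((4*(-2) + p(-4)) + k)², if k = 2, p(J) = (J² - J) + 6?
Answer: 1586000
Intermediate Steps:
p(J) = 6 + J² - J
3965*((4*(-2) + p(-4)) + k)² = 3965*((4*(-2) + (6 + (-4)² - 1*(-4))) + 2)² = 3965*((-8 + (6 + 16 + 4)) + 2)² = 3965*((-8 + 26) + 2)² = 3965*(18 + 2)² = 3965*20² = 3965*400 = 1586000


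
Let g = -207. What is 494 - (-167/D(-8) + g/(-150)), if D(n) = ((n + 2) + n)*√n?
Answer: 24631/50 + 167*I*√2/56 ≈ 492.62 + 4.2174*I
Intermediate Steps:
D(n) = √n*(2 + 2*n) (D(n) = ((2 + n) + n)*√n = (2 + 2*n)*√n = √n*(2 + 2*n))
494 - (-167/D(-8) + g/(-150)) = 494 - (-167*(-I*√2/(8*(1 - 8))) - 207/(-150)) = 494 - (-167*I*√2/56 - 207*(-1/150)) = 494 - (-167*I*√2/56 + 69/50) = 494 - (69/50 - 167*I*√2/56) = 494 + (-69/50 + 167*I*√2/56) = 24631/50 + 167*I*√2/56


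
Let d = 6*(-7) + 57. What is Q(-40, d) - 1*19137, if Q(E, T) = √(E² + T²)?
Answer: -19137 + 5*√73 ≈ -19094.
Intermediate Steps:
d = 15 (d = -42 + 57 = 15)
Q(-40, d) - 1*19137 = √((-40)² + 15²) - 1*19137 = √(1600 + 225) - 19137 = √1825 - 19137 = 5*√73 - 19137 = -19137 + 5*√73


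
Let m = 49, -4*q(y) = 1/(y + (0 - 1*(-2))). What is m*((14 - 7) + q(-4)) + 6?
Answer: 2841/8 ≈ 355.13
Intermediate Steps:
q(y) = -1/(4*(2 + y)) (q(y) = -1/(4*(y + (0 - 1*(-2)))) = -1/(4*(y + (0 + 2))) = -1/(4*(y + 2)) = -1/(4*(2 + y)))
m*((14 - 7) + q(-4)) + 6 = 49*((14 - 7) - 1/(8 + 4*(-4))) + 6 = 49*(7 - 1/(8 - 16)) + 6 = 49*(7 - 1/(-8)) + 6 = 49*(7 - 1*(-⅛)) + 6 = 49*(7 + ⅛) + 6 = 49*(57/8) + 6 = 2793/8 + 6 = 2841/8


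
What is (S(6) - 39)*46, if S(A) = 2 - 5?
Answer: -1932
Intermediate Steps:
S(A) = -3
(S(6) - 39)*46 = (-3 - 39)*46 = -42*46 = -1932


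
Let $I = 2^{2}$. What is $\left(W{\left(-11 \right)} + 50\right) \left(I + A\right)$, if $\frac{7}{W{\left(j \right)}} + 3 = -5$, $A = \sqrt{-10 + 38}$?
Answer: $\frac{393}{2} + \frac{393 \sqrt{7}}{4} \approx 456.45$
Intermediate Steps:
$A = 2 \sqrt{7}$ ($A = \sqrt{28} = 2 \sqrt{7} \approx 5.2915$)
$W{\left(j \right)} = - \frac{7}{8}$ ($W{\left(j \right)} = \frac{7}{-3 - 5} = \frac{7}{-8} = 7 \left(- \frac{1}{8}\right) = - \frac{7}{8}$)
$I = 4$
$\left(W{\left(-11 \right)} + 50\right) \left(I + A\right) = \left(- \frac{7}{8} + 50\right) \left(4 + 2 \sqrt{7}\right) = \frac{393 \left(4 + 2 \sqrt{7}\right)}{8} = \frac{393}{2} + \frac{393 \sqrt{7}}{4}$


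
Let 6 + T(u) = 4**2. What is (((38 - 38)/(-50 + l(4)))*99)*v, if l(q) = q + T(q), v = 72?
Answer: 0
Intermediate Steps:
T(u) = 10 (T(u) = -6 + 4**2 = -6 + 16 = 10)
l(q) = 10 + q (l(q) = q + 10 = 10 + q)
(((38 - 38)/(-50 + l(4)))*99)*v = (((38 - 38)/(-50 + (10 + 4)))*99)*72 = ((0/(-50 + 14))*99)*72 = ((0/(-36))*99)*72 = ((0*(-1/36))*99)*72 = (0*99)*72 = 0*72 = 0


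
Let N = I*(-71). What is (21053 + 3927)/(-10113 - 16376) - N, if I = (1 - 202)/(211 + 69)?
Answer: -385018919/7416920 ≈ -51.911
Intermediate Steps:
I = -201/280 ≈ -0.71786
N = 14271/280 (N = -201/280*(-71) = 14271/280 ≈ 50.968)
(21053 + 3927)/(-10113 - 16376) - N = (21053 + 3927)/(-10113 - 16376) - 1*14271/280 = 24980/(-26489) - 14271/280 = 24980*(-1/26489) - 14271/280 = -24980/26489 - 14271/280 = -385018919/7416920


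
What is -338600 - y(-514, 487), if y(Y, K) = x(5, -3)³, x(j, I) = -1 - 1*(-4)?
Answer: -338627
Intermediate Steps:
x(j, I) = 3 (x(j, I) = -1 + 4 = 3)
y(Y, K) = 27 (y(Y, K) = 3³ = 27)
-338600 - y(-514, 487) = -338600 - 1*27 = -338600 - 27 = -338627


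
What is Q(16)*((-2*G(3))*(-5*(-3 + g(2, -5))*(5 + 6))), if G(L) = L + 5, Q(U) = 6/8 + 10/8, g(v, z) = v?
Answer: -1760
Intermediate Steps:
Q(U) = 2 (Q(U) = 6*(⅛) + 10*(⅛) = ¾ + 5/4 = 2)
G(L) = 5 + L
Q(16)*((-2*G(3))*(-5*(-3 + g(2, -5))*(5 + 6))) = 2*((-2*(5 + 3))*(-5*(-3 + 2)*(5 + 6))) = 2*((-2*8)*(-(-5)*11)) = 2*(-(-80)*(-11)) = 2*(-16*55) = 2*(-880) = -1760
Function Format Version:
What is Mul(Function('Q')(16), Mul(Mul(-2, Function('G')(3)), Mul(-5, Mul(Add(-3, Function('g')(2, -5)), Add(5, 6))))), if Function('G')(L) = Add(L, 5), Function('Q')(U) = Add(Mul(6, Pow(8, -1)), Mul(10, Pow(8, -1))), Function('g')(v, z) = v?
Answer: -1760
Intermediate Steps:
Function('Q')(U) = 2 (Function('Q')(U) = Add(Mul(6, Rational(1, 8)), Mul(10, Rational(1, 8))) = Add(Rational(3, 4), Rational(5, 4)) = 2)
Function('G')(L) = Add(5, L)
Mul(Function('Q')(16), Mul(Mul(-2, Function('G')(3)), Mul(-5, Mul(Add(-3, Function('g')(2, -5)), Add(5, 6))))) = Mul(2, Mul(Mul(-2, Add(5, 3)), Mul(-5, Mul(Add(-3, 2), Add(5, 6))))) = Mul(2, Mul(Mul(-2, 8), Mul(-5, Mul(-1, 11)))) = Mul(2, Mul(-16, Mul(-5, -11))) = Mul(2, Mul(-16, 55)) = Mul(2, -880) = -1760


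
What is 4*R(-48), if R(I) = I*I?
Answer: 9216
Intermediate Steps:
R(I) = I**2
4*R(-48) = 4*(-48)**2 = 4*2304 = 9216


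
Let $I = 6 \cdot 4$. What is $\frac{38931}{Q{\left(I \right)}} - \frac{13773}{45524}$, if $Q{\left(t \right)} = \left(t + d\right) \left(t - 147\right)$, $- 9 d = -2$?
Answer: $- \frac{2719993803}{203446756} \approx -13.37$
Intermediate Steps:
$d = \frac{2}{9}$ ($d = \left(- \frac{1}{9}\right) \left(-2\right) = \frac{2}{9} \approx 0.22222$)
$I = 24$
$Q{\left(t \right)} = \left(-147 + t\right) \left(\frac{2}{9} + t\right)$ ($Q{\left(t \right)} = \left(t + \frac{2}{9}\right) \left(t - 147\right) = \left(\frac{2}{9} + t\right) \left(-147 + t\right) = \left(-147 + t\right) \left(\frac{2}{9} + t\right)$)
$\frac{38931}{Q{\left(I \right)}} - \frac{13773}{45524} = \frac{38931}{- \frac{98}{3} + 24^{2} - \frac{10568}{3}} - \frac{13773}{45524} = \frac{38931}{- \frac{98}{3} + 576 - \frac{10568}{3}} - \frac{13773}{45524} = \frac{38931}{- \frac{8938}{3}} - \frac{13773}{45524} = 38931 \left(- \frac{3}{8938}\right) - \frac{13773}{45524} = - \frac{116793}{8938} - \frac{13773}{45524} = - \frac{2719993803}{203446756}$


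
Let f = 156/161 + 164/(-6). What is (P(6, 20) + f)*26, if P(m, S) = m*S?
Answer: 1175876/483 ≈ 2434.5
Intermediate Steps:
P(m, S) = S*m
f = -12734/483 (f = 156*(1/161) + 164*(-⅙) = 156/161 - 82/3 = -12734/483 ≈ -26.364)
(P(6, 20) + f)*26 = (20*6 - 12734/483)*26 = (120 - 12734/483)*26 = (45226/483)*26 = 1175876/483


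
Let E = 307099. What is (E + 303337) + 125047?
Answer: 735483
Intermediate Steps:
(E + 303337) + 125047 = (307099 + 303337) + 125047 = 610436 + 125047 = 735483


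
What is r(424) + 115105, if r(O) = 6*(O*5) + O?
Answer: 128249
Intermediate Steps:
r(O) = 31*O (r(O) = 6*(5*O) + O = 30*O + O = 31*O)
r(424) + 115105 = 31*424 + 115105 = 13144 + 115105 = 128249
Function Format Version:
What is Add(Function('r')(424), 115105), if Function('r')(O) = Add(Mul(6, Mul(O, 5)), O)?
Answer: 128249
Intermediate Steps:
Function('r')(O) = Mul(31, O) (Function('r')(O) = Add(Mul(6, Mul(5, O)), O) = Add(Mul(30, O), O) = Mul(31, O))
Add(Function('r')(424), 115105) = Add(Mul(31, 424), 115105) = Add(13144, 115105) = 128249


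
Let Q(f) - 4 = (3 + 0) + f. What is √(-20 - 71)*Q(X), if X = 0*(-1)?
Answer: 7*I*√91 ≈ 66.776*I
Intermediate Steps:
X = 0
Q(f) = 7 + f (Q(f) = 4 + ((3 + 0) + f) = 4 + (3 + f) = 7 + f)
√(-20 - 71)*Q(X) = √(-20 - 71)*(7 + 0) = √(-91)*7 = (I*√91)*7 = 7*I*√91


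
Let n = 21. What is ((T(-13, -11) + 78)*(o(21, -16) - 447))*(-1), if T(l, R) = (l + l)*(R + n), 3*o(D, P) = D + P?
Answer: -243152/3 ≈ -81051.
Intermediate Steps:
o(D, P) = D/3 + P/3 (o(D, P) = (D + P)/3 = D/3 + P/3)
T(l, R) = 2*l*(21 + R) (T(l, R) = (l + l)*(R + 21) = (2*l)*(21 + R) = 2*l*(21 + R))
((T(-13, -11) + 78)*(o(21, -16) - 447))*(-1) = ((2*(-13)*(21 - 11) + 78)*(((⅓)*21 + (⅓)*(-16)) - 447))*(-1) = ((2*(-13)*10 + 78)*((7 - 16/3) - 447))*(-1) = ((-260 + 78)*(5/3 - 447))*(-1) = -182*(-1336/3)*(-1) = (243152/3)*(-1) = -243152/3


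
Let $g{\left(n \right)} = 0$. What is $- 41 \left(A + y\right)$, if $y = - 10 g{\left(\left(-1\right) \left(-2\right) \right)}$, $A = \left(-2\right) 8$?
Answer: $656$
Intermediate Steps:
$A = -16$
$y = 0$ ($y = \left(-10\right) 0 = 0$)
$- 41 \left(A + y\right) = - 41 \left(-16 + 0\right) = \left(-41\right) \left(-16\right) = 656$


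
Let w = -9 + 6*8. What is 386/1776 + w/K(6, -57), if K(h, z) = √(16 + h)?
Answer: 193/888 + 39*√22/22 ≈ 8.5322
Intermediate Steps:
w = 39 (w = -9 + 48 = 39)
386/1776 + w/K(6, -57) = 386/1776 + 39/(√(16 + 6)) = 386*(1/1776) + 39/(√22) = 193/888 + 39*(√22/22) = 193/888 + 39*√22/22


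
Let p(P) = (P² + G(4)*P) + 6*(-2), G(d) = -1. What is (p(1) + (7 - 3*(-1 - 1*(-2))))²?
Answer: 64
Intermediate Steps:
p(P) = -12 + P² - P (p(P) = (P² - P) + 6*(-2) = (P² - P) - 12 = -12 + P² - P)
(p(1) + (7 - 3*(-1 - 1*(-2))))² = ((-12 + 1² - 1*1) + (7 - 3*(-1 - 1*(-2))))² = ((-12 + 1 - 1) + (7 - 3*(-1 + 2)))² = (-12 + (7 - 3*1))² = (-12 + (7 - 3))² = (-12 + 4)² = (-8)² = 64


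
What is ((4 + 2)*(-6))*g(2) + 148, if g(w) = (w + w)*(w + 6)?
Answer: -1004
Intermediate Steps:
g(w) = 2*w*(6 + w) (g(w) = (2*w)*(6 + w) = 2*w*(6 + w))
((4 + 2)*(-6))*g(2) + 148 = ((4 + 2)*(-6))*(2*2*(6 + 2)) + 148 = (6*(-6))*(2*2*8) + 148 = -36*32 + 148 = -1152 + 148 = -1004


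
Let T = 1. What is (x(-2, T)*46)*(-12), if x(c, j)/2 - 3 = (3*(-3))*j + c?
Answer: 8832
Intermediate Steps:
x(c, j) = 6 - 18*j + 2*c (x(c, j) = 6 + 2*((3*(-3))*j + c) = 6 + 2*(-9*j + c) = 6 + 2*(c - 9*j) = 6 + (-18*j + 2*c) = 6 - 18*j + 2*c)
(x(-2, T)*46)*(-12) = ((6 - 18*1 + 2*(-2))*46)*(-12) = ((6 - 18 - 4)*46)*(-12) = -16*46*(-12) = -736*(-12) = 8832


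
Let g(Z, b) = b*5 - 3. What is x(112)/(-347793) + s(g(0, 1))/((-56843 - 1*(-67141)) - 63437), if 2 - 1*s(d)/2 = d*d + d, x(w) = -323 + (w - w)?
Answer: 2216249/2053485803 ≈ 0.0010793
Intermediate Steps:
g(Z, b) = -3 + 5*b (g(Z, b) = 5*b - 3 = -3 + 5*b)
x(w) = -323 (x(w) = -323 + 0 = -323)
s(d) = 4 - 2*d - 2*d² (s(d) = 4 - 2*(d*d + d) = 4 - 2*(d² + d) = 4 - 2*(d + d²) = 4 + (-2*d - 2*d²) = 4 - 2*d - 2*d²)
x(112)/(-347793) + s(g(0, 1))/((-56843 - 1*(-67141)) - 63437) = -323/(-347793) + (4 - 2*(-3 + 5*1) - 2*(-3 + 5*1)²)/((-56843 - 1*(-67141)) - 63437) = -323*(-1/347793) + (4 - 2*(-3 + 5) - 2*(-3 + 5)²)/((-56843 + 67141) - 63437) = 323/347793 + (4 - 2*2 - 2*2²)/(10298 - 63437) = 323/347793 + (4 - 4 - 2*4)/(-53139) = 323/347793 + (4 - 4 - 8)*(-1/53139) = 323/347793 - 8*(-1/53139) = 323/347793 + 8/53139 = 2216249/2053485803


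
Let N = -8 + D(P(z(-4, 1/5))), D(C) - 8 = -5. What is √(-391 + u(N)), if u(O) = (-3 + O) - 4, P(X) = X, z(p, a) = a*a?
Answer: I*√403 ≈ 20.075*I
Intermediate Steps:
z(p, a) = a²
D(C) = 3 (D(C) = 8 - 5 = 3)
N = -5 (N = -8 + 3 = -5)
u(O) = -7 + O
√(-391 + u(N)) = √(-391 + (-7 - 5)) = √(-391 - 12) = √(-403) = I*√403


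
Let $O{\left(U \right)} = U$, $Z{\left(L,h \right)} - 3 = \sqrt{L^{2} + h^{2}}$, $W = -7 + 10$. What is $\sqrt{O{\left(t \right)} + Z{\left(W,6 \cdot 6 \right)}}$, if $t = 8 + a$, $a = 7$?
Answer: $\sqrt{18 + 3 \sqrt{145}} \approx 7.357$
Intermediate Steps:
$W = 3$
$Z{\left(L,h \right)} = 3 + \sqrt{L^{2} + h^{2}}$
$t = 15$ ($t = 8 + 7 = 15$)
$\sqrt{O{\left(t \right)} + Z{\left(W,6 \cdot 6 \right)}} = \sqrt{15 + \left(3 + \sqrt{3^{2} + \left(6 \cdot 6\right)^{2}}\right)} = \sqrt{15 + \left(3 + \sqrt{9 + 36^{2}}\right)} = \sqrt{15 + \left(3 + \sqrt{9 + 1296}\right)} = \sqrt{15 + \left(3 + \sqrt{1305}\right)} = \sqrt{15 + \left(3 + 3 \sqrt{145}\right)} = \sqrt{18 + 3 \sqrt{145}}$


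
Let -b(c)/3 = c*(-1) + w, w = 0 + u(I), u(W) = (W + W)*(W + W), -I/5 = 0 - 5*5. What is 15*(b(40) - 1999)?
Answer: -2840685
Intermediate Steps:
I = 125 (I = -5*(0 - 5*5) = -5*(0 - 25) = -5*(-25) = 125)
u(W) = 4*W**2 (u(W) = (2*W)*(2*W) = 4*W**2)
w = 62500 (w = 0 + 4*125**2 = 0 + 4*15625 = 0 + 62500 = 62500)
b(c) = -187500 + 3*c (b(c) = -3*(c*(-1) + 62500) = -3*(-c + 62500) = -3*(62500 - c) = -187500 + 3*c)
15*(b(40) - 1999) = 15*((-187500 + 3*40) - 1999) = 15*((-187500 + 120) - 1999) = 15*(-187380 - 1999) = 15*(-189379) = -2840685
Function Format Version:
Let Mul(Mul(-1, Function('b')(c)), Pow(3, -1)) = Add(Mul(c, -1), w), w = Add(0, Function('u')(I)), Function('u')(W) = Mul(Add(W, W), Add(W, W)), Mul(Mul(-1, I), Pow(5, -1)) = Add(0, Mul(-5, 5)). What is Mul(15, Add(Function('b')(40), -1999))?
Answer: -2840685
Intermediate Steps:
I = 125 (I = Mul(-5, Add(0, Mul(-5, 5))) = Mul(-5, Add(0, -25)) = Mul(-5, -25) = 125)
Function('u')(W) = Mul(4, Pow(W, 2)) (Function('u')(W) = Mul(Mul(2, W), Mul(2, W)) = Mul(4, Pow(W, 2)))
w = 62500 (w = Add(0, Mul(4, Pow(125, 2))) = Add(0, Mul(4, 15625)) = Add(0, 62500) = 62500)
Function('b')(c) = Add(-187500, Mul(3, c)) (Function('b')(c) = Mul(-3, Add(Mul(c, -1), 62500)) = Mul(-3, Add(Mul(-1, c), 62500)) = Mul(-3, Add(62500, Mul(-1, c))) = Add(-187500, Mul(3, c)))
Mul(15, Add(Function('b')(40), -1999)) = Mul(15, Add(Add(-187500, Mul(3, 40)), -1999)) = Mul(15, Add(Add(-187500, 120), -1999)) = Mul(15, Add(-187380, -1999)) = Mul(15, -189379) = -2840685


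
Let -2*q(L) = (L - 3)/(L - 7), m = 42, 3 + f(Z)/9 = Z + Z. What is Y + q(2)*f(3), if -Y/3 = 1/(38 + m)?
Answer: -219/80 ≈ -2.7375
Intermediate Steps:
f(Z) = -27 + 18*Z (f(Z) = -27 + 9*(Z + Z) = -27 + 9*(2*Z) = -27 + 18*Z)
q(L) = -(-3 + L)/(2*(-7 + L)) (q(L) = -(L - 3)/(2*(L - 7)) = -(-3 + L)/(2*(-7 + L)))
Y = -3/80 (Y = -3/(38 + 42) = -3/80 ≈ -0.037500)
Y + q(2)*f(3) = -3/80 + ((3 - 1*2)/(2*(-7 + 2)))*(-27 + 18*3) = -3/80 + ((½)*(3 - 2)/(-5))*(-27 + 54) = -3/80 + ((½)*(-⅕)*1)*27 = -3/80 - ⅒*27 = -3/80 - 27/10 = -219/80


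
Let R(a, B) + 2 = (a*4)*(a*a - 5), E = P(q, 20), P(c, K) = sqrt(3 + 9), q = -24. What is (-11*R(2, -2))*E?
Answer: 220*sqrt(3) ≈ 381.05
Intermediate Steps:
P(c, K) = 2*sqrt(3) (P(c, K) = sqrt(12) = 2*sqrt(3))
E = 2*sqrt(3) ≈ 3.4641
R(a, B) = -2 + 4*a*(-5 + a**2) (R(a, B) = -2 + (a*4)*(a*a - 5) = -2 + (4*a)*(a**2 - 5) = -2 + (4*a)*(-5 + a**2) = -2 + 4*a*(-5 + a**2))
(-11*R(2, -2))*E = (-11*(-2 - 20*2 + 4*2**3))*(2*sqrt(3)) = (-11*(-2 - 40 + 4*8))*(2*sqrt(3)) = (-11*(-2 - 40 + 32))*(2*sqrt(3)) = (-11*(-10))*(2*sqrt(3)) = 110*(2*sqrt(3)) = 220*sqrt(3)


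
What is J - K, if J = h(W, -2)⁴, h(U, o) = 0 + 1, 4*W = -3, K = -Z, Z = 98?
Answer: 99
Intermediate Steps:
K = -98 (K = -1*98 = -98)
W = -¾ (W = (¼)*(-3) = -¾ ≈ -0.75000)
h(U, o) = 1
J = 1 (J = 1⁴ = 1)
J - K = 1 - 1*(-98) = 1 + 98 = 99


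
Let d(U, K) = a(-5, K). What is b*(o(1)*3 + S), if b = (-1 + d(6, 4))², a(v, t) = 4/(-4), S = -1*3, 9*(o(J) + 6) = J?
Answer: -248/3 ≈ -82.667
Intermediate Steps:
o(J) = -6 + J/9
S = -3
a(v, t) = -1 (a(v, t) = 4*(-¼) = -1)
d(U, K) = -1
b = 4 (b = (-1 - 1)² = (-2)² = 4)
b*(o(1)*3 + S) = 4*((-6 + (⅑)*1)*3 - 3) = 4*((-6 + ⅑)*3 - 3) = 4*(-53/9*3 - 3) = 4*(-53/3 - 3) = 4*(-62/3) = -248/3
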